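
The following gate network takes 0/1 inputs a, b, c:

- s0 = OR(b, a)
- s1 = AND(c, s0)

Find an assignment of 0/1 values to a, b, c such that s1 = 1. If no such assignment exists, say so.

Check with a=1, b=0, c=1:
s0 = OR(b, a) = OR(0, 1) = 1
s1 = AND(c, s0) = AND(1, 1) = 1
So s1 = 1 as required.

a=1, b=0, c=1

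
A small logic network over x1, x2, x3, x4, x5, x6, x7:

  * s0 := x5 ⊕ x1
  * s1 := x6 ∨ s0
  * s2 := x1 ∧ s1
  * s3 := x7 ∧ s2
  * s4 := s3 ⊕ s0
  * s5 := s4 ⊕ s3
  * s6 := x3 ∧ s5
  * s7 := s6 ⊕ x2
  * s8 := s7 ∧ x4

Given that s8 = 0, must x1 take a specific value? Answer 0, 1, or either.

either

Both values of x1 occur among assignments with s8 = 0:
  x1=0: x1=0, x2=0, x3=0, x4=0, x5=0, x6=0, x7=0
  x1=1: x1=1, x2=0, x3=0, x4=0, x5=0, x6=0, x7=0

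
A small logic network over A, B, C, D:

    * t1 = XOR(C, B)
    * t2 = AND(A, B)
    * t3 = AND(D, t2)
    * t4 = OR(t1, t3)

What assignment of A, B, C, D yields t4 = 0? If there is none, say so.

A=0, B=1, C=1, D=0

t4 = OR(t1, t3) must be 0, so both t1 = 0 and t3 = 0.
t1 = XOR(C, B) must be 0, so C and B are equal.
t3 = AND(D, t2) must be 0, so at least one of D, t2 is 0.
Check with A=0, B=1, C=1, D=0:
t1 = XOR(C, B) = XOR(1, 1) = 0
t2 = AND(A, B) = AND(0, 1) = 0
t3 = AND(D, t2) = AND(0, 0) = 0
t4 = OR(t1, t3) = OR(0, 0) = 0
So t4 = 0 as required.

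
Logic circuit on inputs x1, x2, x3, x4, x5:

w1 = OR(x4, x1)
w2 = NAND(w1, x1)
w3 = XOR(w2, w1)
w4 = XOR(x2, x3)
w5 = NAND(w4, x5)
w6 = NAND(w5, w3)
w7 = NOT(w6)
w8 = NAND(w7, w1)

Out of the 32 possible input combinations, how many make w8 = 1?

w8 = NAND(w7, w1) must be 1, so at least one of w7, w1 is 0.
Enumerating the 32 input combinations, 20 give w8 = 1 and 12 give w8 = 0.

20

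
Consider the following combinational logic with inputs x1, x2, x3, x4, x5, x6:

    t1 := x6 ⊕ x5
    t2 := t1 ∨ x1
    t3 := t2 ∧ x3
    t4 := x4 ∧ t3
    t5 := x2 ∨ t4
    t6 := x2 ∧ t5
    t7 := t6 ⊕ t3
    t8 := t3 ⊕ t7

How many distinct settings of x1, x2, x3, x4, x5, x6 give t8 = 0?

32

t8 = t3 ⊕ t7 must be 0, so t3 and t7 are equal.
Enumerating the 64 input combinations, 32 give t8 = 0 and 32 give t8 = 1.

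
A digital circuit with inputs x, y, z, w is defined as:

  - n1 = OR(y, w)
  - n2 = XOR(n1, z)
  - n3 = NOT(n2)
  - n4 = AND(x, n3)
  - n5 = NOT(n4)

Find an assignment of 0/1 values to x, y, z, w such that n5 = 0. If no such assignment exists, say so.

x=1, y=0, z=1, w=1

Check with x=1, y=0, z=1, w=1:
n1 = OR(y, w) = OR(0, 1) = 1
n2 = XOR(n1, z) = XOR(1, 1) = 0
n3 = NOT(n2) = NOT 0 = 1
n4 = AND(x, n3) = AND(1, 1) = 1
n5 = NOT(n4) = NOT 1 = 0
So n5 = 0 as required.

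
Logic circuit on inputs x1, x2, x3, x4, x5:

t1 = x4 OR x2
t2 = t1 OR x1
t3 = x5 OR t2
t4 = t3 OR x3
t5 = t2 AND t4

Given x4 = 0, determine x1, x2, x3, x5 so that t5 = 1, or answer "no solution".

t5 = t2 AND t4 must be 1, so both t2 = 1 and t4 = 1.
Check with x4 = 0 and x1=1, x2=1, x3=0, x5=0:
t1 = x4 OR x2 = 0 OR 1 = 1
t2 = t1 OR x1 = 1 OR 1 = 1
t3 = x5 OR t2 = 0 OR 1 = 1
t4 = t3 OR x3 = 1 OR 0 = 1
t5 = t2 AND t4 = 1 AND 1 = 1
So t5 = 1.

x1=1, x2=1, x3=0, x5=0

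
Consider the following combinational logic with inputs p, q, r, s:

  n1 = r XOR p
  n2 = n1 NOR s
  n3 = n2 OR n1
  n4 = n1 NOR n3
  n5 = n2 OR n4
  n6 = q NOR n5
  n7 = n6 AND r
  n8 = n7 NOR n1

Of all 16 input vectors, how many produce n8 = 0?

8

n8 = n7 NOR n1 must be 0, so at least one of n7, n1 is 1.
Enumerating the 16 input combinations, 8 give n8 = 0 and 8 give n8 = 1.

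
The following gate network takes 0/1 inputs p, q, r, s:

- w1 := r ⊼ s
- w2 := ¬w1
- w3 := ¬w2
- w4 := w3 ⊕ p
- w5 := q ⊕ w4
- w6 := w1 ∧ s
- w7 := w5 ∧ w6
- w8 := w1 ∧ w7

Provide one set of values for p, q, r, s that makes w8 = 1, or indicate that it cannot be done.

p=1, q=1, r=0, s=1

w8 = w1 ∧ w7 must be 1, so both w1 = 1 and w7 = 1.
w1 = r ⊼ s must be 1, so at least one of r, s is 0.
w7 = w5 ∧ w6 must be 1, so both w5 = 1 and w6 = 1.
Check with p=1, q=1, r=0, s=1:
w1 = r ⊼ s = 0 ⊼ 1 = 1
w2 = ¬w1 = ¬1 = 0
w3 = ¬w2 = ¬0 = 1
w4 = w3 ⊕ p = 1 ⊕ 1 = 0
w5 = q ⊕ w4 = 1 ⊕ 0 = 1
w6 = w1 ∧ s = 1 ∧ 1 = 1
w7 = w5 ∧ w6 = 1 ∧ 1 = 1
w8 = w1 ∧ w7 = 1 ∧ 1 = 1
So w8 = 1 as required.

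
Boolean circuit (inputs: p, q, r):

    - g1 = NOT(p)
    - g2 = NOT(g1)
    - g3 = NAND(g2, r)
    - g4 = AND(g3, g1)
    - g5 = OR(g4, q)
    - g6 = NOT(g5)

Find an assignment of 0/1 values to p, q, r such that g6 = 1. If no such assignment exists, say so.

g6 = NOT(g5) must be 1, so g5 = 0.
g5 = OR(g4, q) must be 0, so both g4 = 0 and q = 0.
Check with p=1 q=0 r=0:
g1 = NOT(p) = NOT 1 = 0
g2 = NOT(g1) = NOT 0 = 1
g3 = NAND(g2, r) = NAND(1, 0) = 1
g4 = AND(g3, g1) = AND(1, 0) = 0
g5 = OR(g4, q) = OR(0, 0) = 0
g6 = NOT(g5) = NOT 0 = 1
So g6 = 1 as required.

p=1 q=0 r=0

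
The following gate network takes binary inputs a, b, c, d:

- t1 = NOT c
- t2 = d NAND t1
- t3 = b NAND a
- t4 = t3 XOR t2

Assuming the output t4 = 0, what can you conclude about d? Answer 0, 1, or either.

Both values of d occur among assignments with t4 = 0:
  d=0: a=0, b=0, c=0, d=0
  d=1: a=0, b=0, c=1, d=1

either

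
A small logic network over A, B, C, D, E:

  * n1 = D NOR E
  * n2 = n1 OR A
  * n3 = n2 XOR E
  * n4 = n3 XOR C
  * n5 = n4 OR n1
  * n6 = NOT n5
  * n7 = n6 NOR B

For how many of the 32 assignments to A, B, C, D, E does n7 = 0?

22

n7 = n6 NOR B must be 0, so at least one of n6, B is 1.
Enumerating the 32 input combinations, 22 give n7 = 0 and 10 give n7 = 1.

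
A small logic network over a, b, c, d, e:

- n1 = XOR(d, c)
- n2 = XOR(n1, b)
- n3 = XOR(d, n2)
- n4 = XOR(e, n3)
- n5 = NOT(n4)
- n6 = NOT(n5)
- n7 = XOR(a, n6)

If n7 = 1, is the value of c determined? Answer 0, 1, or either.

either

Both values of c occur among assignments with n7 = 1:
  c=0: a=0, b=0, c=0, d=0, e=1
  c=1: a=0, b=0, c=1, d=0, e=0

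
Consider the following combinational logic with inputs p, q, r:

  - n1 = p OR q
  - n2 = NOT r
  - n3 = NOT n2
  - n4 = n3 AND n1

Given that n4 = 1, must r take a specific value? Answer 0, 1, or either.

n4 = n3 AND n1 must be 1, so both n3 = 1 and n1 = 1.
n3 = NOT n2 must be 1, so n2 = 0.
Every assignment with n4 = 1 has r = 1; there are 3 such assignment(s).
  p=0, q=1, r=1
  p=1, q=0, r=1
  p=1, q=1, r=1

1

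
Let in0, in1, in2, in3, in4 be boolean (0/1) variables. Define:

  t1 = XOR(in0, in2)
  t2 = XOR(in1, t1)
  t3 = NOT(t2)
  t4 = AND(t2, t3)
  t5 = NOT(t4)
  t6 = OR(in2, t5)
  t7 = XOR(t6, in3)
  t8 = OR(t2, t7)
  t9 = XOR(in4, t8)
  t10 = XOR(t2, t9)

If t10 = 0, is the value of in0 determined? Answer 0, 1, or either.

Both values of in0 occur among assignments with t10 = 0:
  in0=0: in0=0, in1=0, in2=0, in3=0, in4=1
  in0=1: in0=1, in1=0, in2=0, in3=0, in4=0

either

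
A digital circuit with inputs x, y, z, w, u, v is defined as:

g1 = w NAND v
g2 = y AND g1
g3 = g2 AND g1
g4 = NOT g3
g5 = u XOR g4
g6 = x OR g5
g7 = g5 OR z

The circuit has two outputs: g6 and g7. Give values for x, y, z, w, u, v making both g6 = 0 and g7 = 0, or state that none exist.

x=0, y=0, z=0, w=0, u=1, v=1

Check with x=0, y=0, z=0, w=0, u=1, v=1:
g1 = w NAND v = 0 NAND 1 = 1
g2 = y AND g1 = 0 AND 1 = 0
g3 = g2 AND g1 = 0 AND 1 = 0
g4 = NOT g3 = NOT 0 = 1
g5 = u XOR g4 = 1 XOR 1 = 0
g6 = x OR g5 = 0 OR 0 = 0
g7 = g5 OR z = 0 OR 0 = 0
So g6 = 0 and g7 = 0.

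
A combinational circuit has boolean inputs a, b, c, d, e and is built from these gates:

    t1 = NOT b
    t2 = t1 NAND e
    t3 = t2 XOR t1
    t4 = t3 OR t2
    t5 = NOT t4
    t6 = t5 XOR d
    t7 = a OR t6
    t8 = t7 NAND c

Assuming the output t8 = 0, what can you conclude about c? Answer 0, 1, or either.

t8 = t7 NAND c must be 0, so both t7 = 1 and c = 1.
t7 = a OR t6 must be 1, so at least one of a, t6 is 1.
Every assignment with t8 = 0 has c = 1; there are 12 such assignment(s).

1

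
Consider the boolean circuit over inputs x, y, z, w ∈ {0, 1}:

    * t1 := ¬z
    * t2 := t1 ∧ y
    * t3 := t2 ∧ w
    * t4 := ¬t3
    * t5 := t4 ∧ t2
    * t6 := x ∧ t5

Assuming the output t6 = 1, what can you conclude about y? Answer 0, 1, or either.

t6 = x ∧ t5 must be 1, so both x = 1 and t5 = 1.
t5 = t4 ∧ t2 must be 1, so both t4 = 1 and t2 = 1.
t4 = ¬t3 must be 1, so t3 = 0.
Every assignment with t6 = 1 has y = 1; there are 1 such assignment(s).
  x=1, y=1, z=0, w=0

1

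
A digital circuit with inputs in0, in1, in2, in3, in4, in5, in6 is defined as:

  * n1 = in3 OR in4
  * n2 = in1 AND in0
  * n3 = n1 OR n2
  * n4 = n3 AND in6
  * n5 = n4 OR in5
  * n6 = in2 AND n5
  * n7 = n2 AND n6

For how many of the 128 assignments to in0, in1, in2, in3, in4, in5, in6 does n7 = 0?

116

n7 = n2 AND n6 must be 0, so at least one of n2, n6 is 0.
Enumerating the 128 input combinations, 116 give n7 = 0 and 12 give n7 = 1.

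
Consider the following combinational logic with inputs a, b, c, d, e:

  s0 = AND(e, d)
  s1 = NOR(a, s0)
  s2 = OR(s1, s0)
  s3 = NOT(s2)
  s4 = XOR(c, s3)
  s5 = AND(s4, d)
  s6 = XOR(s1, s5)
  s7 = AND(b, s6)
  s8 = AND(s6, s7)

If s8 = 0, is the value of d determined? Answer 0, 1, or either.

either

Both values of d occur among assignments with s8 = 0:
  d=0: a=0, b=0, c=0, d=0, e=0
  d=1: a=0, b=0, c=0, d=1, e=0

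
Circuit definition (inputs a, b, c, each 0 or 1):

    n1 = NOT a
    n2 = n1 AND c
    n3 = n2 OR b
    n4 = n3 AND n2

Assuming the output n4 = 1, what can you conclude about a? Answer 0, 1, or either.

n4 = n3 AND n2 must be 1, so both n3 = 1 and n2 = 1.
n3 = n2 OR b must be 1, so at least one of n2, b is 1.
Every assignment with n4 = 1 has a = 0; there are 2 such assignment(s).
  a=0, b=0, c=1
  a=0, b=1, c=1

0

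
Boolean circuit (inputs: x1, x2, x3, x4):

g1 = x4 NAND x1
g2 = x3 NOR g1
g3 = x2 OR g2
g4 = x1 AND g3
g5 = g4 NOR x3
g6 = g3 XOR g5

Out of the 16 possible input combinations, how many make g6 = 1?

10

g6 = g3 XOR g5 must be 1, so g3 and g5 differ.
Enumerating the 16 input combinations, 10 give g6 = 1 and 6 give g6 = 0.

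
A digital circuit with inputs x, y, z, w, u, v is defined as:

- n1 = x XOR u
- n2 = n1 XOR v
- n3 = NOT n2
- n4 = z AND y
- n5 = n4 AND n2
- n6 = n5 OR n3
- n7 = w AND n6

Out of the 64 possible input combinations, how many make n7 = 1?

n7 = w AND n6 must be 1, so both w = 1 and n6 = 1.
Enumerating the 64 input combinations, 20 give n7 = 1 and 44 give n7 = 0.

20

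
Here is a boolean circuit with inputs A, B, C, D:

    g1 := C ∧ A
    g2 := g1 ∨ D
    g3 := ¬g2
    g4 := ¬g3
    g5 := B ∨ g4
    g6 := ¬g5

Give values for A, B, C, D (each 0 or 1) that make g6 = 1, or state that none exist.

Check with A=1, B=0, C=0, D=0:
g1 = C ∧ A = 0 ∧ 1 = 0
g2 = g1 ∨ D = 0 ∨ 0 = 0
g3 = ¬g2 = ¬0 = 1
g4 = ¬g3 = ¬1 = 0
g5 = B ∨ g4 = 0 ∨ 0 = 0
g6 = ¬g5 = ¬0 = 1
So g6 = 1 as required.

A=1, B=0, C=0, D=0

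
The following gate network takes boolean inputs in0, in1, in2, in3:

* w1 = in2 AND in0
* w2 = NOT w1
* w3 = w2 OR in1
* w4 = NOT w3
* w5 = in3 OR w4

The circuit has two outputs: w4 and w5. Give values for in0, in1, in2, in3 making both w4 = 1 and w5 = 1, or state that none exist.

in0=1 in1=0 in2=1 in3=1

Check with in0=1 in1=0 in2=1 in3=1:
w1 = in2 AND in0 = 1 AND 1 = 1
w2 = NOT w1 = NOT 1 = 0
w3 = w2 OR in1 = 0 OR 0 = 0
w4 = NOT w3 = NOT 0 = 1
w5 = in3 OR w4 = 1 OR 1 = 1
So w4 = 1 and w5 = 1.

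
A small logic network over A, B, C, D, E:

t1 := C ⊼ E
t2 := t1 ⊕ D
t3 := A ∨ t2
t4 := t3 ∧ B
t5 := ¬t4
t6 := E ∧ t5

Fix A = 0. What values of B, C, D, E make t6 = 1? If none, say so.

Check with A = 0 and B=0, C=1, D=0, E=1:
t1 = C ⊼ E = 1 ⊼ 1 = 0
t2 = t1 ⊕ D = 0 ⊕ 0 = 0
t3 = A ∨ t2 = 0 ∨ 0 = 0
t4 = t3 ∧ B = 0 ∧ 0 = 0
t5 = ¬t4 = ¬0 = 1
t6 = E ∧ t5 = 1 ∧ 1 = 1
So t6 = 1.

B=0 C=1 D=0 E=1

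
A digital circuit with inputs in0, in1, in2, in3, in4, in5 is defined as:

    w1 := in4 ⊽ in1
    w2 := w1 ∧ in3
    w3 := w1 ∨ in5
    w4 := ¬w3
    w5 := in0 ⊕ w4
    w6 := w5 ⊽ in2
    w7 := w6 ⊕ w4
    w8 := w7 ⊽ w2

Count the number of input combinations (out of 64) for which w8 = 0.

34

w8 = w7 ⊽ w2 must be 0, so at least one of w7, w2 is 1.
Enumerating the 64 input combinations, 34 give w8 = 0 and 30 give w8 = 1.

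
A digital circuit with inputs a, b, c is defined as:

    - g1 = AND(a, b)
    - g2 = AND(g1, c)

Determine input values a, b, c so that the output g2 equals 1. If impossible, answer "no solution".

g2 = AND(g1, c) must be 1, so both g1 = 1 and c = 1.
Check with a=1, b=1, c=1:
g1 = AND(a, b) = AND(1, 1) = 1
g2 = AND(g1, c) = AND(1, 1) = 1
So g2 = 1 as required.

a=1, b=1, c=1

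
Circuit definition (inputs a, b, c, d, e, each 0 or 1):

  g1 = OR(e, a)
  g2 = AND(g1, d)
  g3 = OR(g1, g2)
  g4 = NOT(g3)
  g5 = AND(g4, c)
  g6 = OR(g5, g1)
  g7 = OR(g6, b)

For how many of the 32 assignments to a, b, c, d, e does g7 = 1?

g7 = OR(g6, b) must be 1, so at least one of g6, b is 1.
Enumerating the 32 input combinations, 30 give g7 = 1 and 2 give g7 = 0.

30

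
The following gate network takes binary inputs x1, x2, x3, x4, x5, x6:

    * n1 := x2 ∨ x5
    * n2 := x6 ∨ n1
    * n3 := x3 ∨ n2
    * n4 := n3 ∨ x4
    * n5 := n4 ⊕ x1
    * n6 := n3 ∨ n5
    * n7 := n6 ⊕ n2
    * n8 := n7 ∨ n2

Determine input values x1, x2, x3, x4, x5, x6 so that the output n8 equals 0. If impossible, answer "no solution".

x1=0, x2=0, x3=0, x4=0, x5=0, x6=0

n8 = n7 ∨ n2 must be 0, so both n7 = 0 and n2 = 0.
n7 = n6 ⊕ n2 must be 0, so n6 and n2 are equal.
n2 = x6 ∨ n1 must be 0, so both x6 = 0 and n1 = 0.
Check with x1=0, x2=0, x3=0, x4=0, x5=0, x6=0:
n1 = x2 ∨ x5 = 0 ∨ 0 = 0
n2 = x6 ∨ n1 = 0 ∨ 0 = 0
n3 = x3 ∨ n2 = 0 ∨ 0 = 0
n4 = n3 ∨ x4 = 0 ∨ 0 = 0
n5 = n4 ⊕ x1 = 0 ⊕ 0 = 0
n6 = n3 ∨ n5 = 0 ∨ 0 = 0
n7 = n6 ⊕ n2 = 0 ⊕ 0 = 0
n8 = n7 ∨ n2 = 0 ∨ 0 = 0
So n8 = 0 as required.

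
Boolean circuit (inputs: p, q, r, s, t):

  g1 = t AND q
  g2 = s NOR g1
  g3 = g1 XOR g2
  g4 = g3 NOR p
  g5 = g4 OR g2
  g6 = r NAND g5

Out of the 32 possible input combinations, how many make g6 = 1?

g6 = r NAND g5 must be 1, so at least one of r, g5 is 0.
Enumerating the 32 input combinations, 23 give g6 = 1 and 9 give g6 = 0.

23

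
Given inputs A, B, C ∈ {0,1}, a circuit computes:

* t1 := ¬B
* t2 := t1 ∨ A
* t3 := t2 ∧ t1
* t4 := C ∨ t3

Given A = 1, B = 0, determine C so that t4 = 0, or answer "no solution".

With A = 1, B = 0 fixed, none of the 2 settings of C give t4 = 0.
For example, with C=1:
t1 = ¬B = ¬0 = 1
t2 = t1 ∨ A = 1 ∨ 1 = 1
t3 = t2 ∧ t1 = 1 ∧ 1 = 1
t4 = C ∨ t3 = 1 ∨ 1 = 1
giving t4 = 1 ≠ 0.

no solution exists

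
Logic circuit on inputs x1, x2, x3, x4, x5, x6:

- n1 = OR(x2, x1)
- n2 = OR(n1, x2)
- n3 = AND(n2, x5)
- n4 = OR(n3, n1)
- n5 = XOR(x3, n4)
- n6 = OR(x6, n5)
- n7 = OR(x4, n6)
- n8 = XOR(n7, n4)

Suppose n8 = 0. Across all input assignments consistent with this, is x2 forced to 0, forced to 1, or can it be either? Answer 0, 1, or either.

Both values of x2 occur among assignments with n8 = 0:
  x2=0: x1=0, x2=0, x3=0, x4=0, x5=0, x6=0
  x2=1: x1=0, x2=1, x3=0, x4=0, x5=0, x6=0

either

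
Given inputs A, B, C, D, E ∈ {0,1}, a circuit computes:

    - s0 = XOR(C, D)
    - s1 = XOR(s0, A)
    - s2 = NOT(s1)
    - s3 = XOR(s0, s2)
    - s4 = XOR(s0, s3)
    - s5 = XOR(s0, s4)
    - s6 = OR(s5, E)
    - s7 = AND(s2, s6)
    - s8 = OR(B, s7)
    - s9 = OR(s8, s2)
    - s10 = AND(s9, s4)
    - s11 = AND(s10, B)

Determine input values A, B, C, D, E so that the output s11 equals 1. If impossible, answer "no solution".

A=1, B=1, C=0, D=1, E=1

s11 = AND(s10, B) must be 1, so both s10 = 1 and B = 1.
s10 = AND(s9, s4) must be 1, so both s9 = 1 and s4 = 1.
s9 = OR(s8, s2) must be 1, so at least one of s8, s2 is 1.
Check with A=1, B=1, C=0, D=1, E=1:
s0 = XOR(C, D) = XOR(0, 1) = 1
s1 = XOR(s0, A) = XOR(1, 1) = 0
s2 = NOT(s1) = NOT 0 = 1
s3 = XOR(s0, s2) = XOR(1, 1) = 0
s4 = XOR(s0, s3) = XOR(1, 0) = 1
s5 = XOR(s0, s4) = XOR(1, 1) = 0
s6 = OR(s5, E) = OR(0, 1) = 1
s7 = AND(s2, s6) = AND(1, 1) = 1
s8 = OR(B, s7) = OR(1, 1) = 1
s9 = OR(s8, s2) = OR(1, 1) = 1
s10 = AND(s9, s4) = AND(1, 1) = 1
s11 = AND(s10, B) = AND(1, 1) = 1
So s11 = 1 as required.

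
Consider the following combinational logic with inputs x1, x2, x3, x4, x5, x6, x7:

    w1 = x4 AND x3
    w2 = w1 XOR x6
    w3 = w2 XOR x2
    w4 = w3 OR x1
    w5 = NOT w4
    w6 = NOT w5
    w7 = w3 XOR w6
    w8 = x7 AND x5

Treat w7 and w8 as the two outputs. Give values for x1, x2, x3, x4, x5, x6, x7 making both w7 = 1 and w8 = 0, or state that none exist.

x1=1, x2=0, x3=0, x4=1, x5=1, x6=0, x7=0

Check with x1=1, x2=0, x3=0, x4=1, x5=1, x6=0, x7=0:
w1 = x4 AND x3 = 1 AND 0 = 0
w2 = w1 XOR x6 = 0 XOR 0 = 0
w3 = w2 XOR x2 = 0 XOR 0 = 0
w4 = w3 OR x1 = 0 OR 1 = 1
w5 = NOT w4 = NOT 1 = 0
w6 = NOT w5 = NOT 0 = 1
w7 = w3 XOR w6 = 0 XOR 1 = 1
w8 = x7 AND x5 = 0 AND 1 = 0
So w7 = 1 and w8 = 0.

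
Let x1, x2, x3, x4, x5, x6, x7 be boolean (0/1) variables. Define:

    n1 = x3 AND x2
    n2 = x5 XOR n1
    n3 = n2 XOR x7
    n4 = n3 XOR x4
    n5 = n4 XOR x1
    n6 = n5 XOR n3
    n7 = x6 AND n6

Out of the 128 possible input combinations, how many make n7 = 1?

n7 = x6 AND n6 must be 1, so both x6 = 1 and n6 = 1.
n6 = n5 XOR n3 must be 1, so n5 and n3 differ.
Enumerating the 128 input combinations, 32 give n7 = 1 and 96 give n7 = 0.

32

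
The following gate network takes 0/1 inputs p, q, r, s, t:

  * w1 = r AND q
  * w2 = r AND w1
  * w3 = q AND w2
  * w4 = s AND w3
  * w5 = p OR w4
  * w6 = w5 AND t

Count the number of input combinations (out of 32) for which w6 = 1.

9

w6 = w5 AND t must be 1, so both w5 = 1 and t = 1.
w5 = p OR w4 must be 1, so at least one of p, w4 is 1.
Enumerating the 32 input combinations, 9 give w6 = 1 and 23 give w6 = 0.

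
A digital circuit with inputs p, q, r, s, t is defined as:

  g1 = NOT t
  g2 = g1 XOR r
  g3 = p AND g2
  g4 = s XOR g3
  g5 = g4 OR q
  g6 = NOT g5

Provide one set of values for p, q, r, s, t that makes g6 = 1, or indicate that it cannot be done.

p=1, q=0, r=0, s=0, t=1

g6 = NOT g5 must be 1, so g5 = 0.
Check with p=1, q=0, r=0, s=0, t=1:
g1 = NOT t = NOT 1 = 0
g2 = g1 XOR r = 0 XOR 0 = 0
g3 = p AND g2 = 1 AND 0 = 0
g4 = s XOR g3 = 0 XOR 0 = 0
g5 = g4 OR q = 0 OR 0 = 0
g6 = NOT g5 = NOT 0 = 1
So g6 = 1 as required.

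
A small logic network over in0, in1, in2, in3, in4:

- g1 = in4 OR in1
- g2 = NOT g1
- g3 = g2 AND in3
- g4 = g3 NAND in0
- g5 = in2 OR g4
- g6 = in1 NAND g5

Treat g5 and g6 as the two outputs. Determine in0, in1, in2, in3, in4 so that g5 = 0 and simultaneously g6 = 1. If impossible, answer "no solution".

in0=1, in1=0, in2=0, in3=1, in4=0

Check with in0=1, in1=0, in2=0, in3=1, in4=0:
g1 = in4 OR in1 = 0 OR 0 = 0
g2 = NOT g1 = NOT 0 = 1
g3 = g2 AND in3 = 1 AND 1 = 1
g4 = g3 NAND in0 = 1 NAND 1 = 0
g5 = in2 OR g4 = 0 OR 0 = 0
g6 = in1 NAND g5 = 0 NAND 0 = 1
So g5 = 0 and g6 = 1.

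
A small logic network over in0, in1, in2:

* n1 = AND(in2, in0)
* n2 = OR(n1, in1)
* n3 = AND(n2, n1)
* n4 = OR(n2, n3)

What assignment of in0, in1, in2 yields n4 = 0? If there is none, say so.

in0=1, in1=0, in2=0

Check with in0=1, in1=0, in2=0:
n1 = AND(in2, in0) = AND(0, 1) = 0
n2 = OR(n1, in1) = OR(0, 0) = 0
n3 = AND(n2, n1) = AND(0, 0) = 0
n4 = OR(n2, n3) = OR(0, 0) = 0
So n4 = 0 as required.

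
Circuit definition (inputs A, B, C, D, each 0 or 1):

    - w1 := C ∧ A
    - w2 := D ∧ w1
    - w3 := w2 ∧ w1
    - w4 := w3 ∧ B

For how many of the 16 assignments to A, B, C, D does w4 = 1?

1

w4 = w3 ∧ B must be 1, so both w3 = 1 and B = 1.
w3 = w2 ∧ w1 must be 1, so both w2 = 1 and w1 = 1.
w2 = D ∧ w1 must be 1, so both D = 1 and w1 = 1.
Satisfying assignments:
  A=1, B=1, C=1, D=1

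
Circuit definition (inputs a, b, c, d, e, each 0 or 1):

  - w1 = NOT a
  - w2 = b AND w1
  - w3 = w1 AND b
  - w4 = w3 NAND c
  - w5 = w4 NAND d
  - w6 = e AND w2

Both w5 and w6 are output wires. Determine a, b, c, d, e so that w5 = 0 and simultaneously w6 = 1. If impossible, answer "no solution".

a=0 b=1 c=0 d=1 e=1

Check with a=0 b=1 c=0 d=1 e=1:
w1 = NOT a = NOT 0 = 1
w2 = b AND w1 = 1 AND 1 = 1
w3 = w1 AND b = 1 AND 1 = 1
w4 = w3 NAND c = 1 NAND 0 = 1
w5 = w4 NAND d = 1 NAND 1 = 0
w6 = e AND w2 = 1 AND 1 = 1
So w5 = 0 and w6 = 1.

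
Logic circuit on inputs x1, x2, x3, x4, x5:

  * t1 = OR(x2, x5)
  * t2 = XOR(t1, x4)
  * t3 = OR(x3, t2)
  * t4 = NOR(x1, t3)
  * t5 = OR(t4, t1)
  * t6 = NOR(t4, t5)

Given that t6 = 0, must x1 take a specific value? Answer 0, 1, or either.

Both values of x1 occur among assignments with t6 = 0:
  x1=0: x1=0, x2=0, x3=0, x4=0, x5=0
  x1=1: x1=1, x2=0, x3=0, x4=0, x5=1

either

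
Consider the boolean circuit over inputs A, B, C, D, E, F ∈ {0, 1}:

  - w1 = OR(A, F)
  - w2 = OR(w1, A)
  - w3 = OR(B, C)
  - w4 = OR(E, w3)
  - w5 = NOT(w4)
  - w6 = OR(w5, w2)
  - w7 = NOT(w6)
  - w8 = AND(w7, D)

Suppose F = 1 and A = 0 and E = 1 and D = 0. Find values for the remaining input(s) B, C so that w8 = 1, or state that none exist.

no solution exists

With F = 1 and A = 0 and E = 1 and D = 0 fixed, none of the 4 settings of B, C give w8 = 1.
For example, with B=0, C=0:
w1 = OR(A, F) = OR(0, 1) = 1
w2 = OR(w1, A) = OR(1, 0) = 1
w3 = OR(B, C) = OR(0, 0) = 0
w4 = OR(E, w3) = OR(1, 0) = 1
w5 = NOT(w4) = NOT 1 = 0
w6 = OR(w5, w2) = OR(0, 1) = 1
w7 = NOT(w6) = NOT 1 = 0
w8 = AND(w7, D) = AND(0, 0) = 0
giving w8 = 0 ≠ 1.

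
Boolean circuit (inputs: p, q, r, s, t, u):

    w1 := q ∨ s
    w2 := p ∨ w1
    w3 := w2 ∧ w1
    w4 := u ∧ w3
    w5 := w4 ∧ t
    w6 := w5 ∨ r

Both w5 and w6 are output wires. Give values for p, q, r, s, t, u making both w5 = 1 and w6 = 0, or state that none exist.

Across all 64 input combinations, none give both w5 = 1 and w6 = 0.

no solution exists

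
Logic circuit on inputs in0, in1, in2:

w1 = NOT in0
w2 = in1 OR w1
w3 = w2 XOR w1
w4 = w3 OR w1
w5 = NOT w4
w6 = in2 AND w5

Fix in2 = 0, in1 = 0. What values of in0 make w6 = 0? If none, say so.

w6 = in2 AND w5 must be 0, so at least one of in2, w5 is 0.
Check with in2 = 0, in1 = 0 and in0=1:
w1 = NOT in0 = NOT 1 = 0
w2 = in1 OR w1 = 0 OR 0 = 0
w3 = w2 XOR w1 = 0 XOR 0 = 0
w4 = w3 OR w1 = 0 OR 0 = 0
w5 = NOT w4 = NOT 0 = 1
w6 = in2 AND w5 = 0 AND 1 = 0
So w6 = 0.

in0=1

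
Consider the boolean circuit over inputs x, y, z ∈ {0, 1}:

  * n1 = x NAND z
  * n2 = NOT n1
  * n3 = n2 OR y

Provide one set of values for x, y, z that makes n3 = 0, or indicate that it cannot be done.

x=0 y=0 z=0

n3 = n2 OR y must be 0, so both n2 = 0 and y = 0.
n2 = NOT n1 must be 0, so n1 = 1.
Check with x=0 y=0 z=0:
n1 = x NAND z = 0 NAND 0 = 1
n2 = NOT n1 = NOT 1 = 0
n3 = n2 OR y = 0 OR 0 = 0
So n3 = 0 as required.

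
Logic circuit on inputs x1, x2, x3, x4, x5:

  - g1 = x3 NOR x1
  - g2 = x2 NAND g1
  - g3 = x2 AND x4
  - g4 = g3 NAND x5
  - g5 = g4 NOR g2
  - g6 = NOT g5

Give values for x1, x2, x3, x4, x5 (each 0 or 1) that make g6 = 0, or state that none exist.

g6 = NOT g5 must be 0, so g5 = 1.
g5 = g4 NOR g2 must be 1, so both g4 = 0 and g2 = 0.
g4 = g3 NAND x5 must be 0, so both g3 = 1 and x5 = 1.
Check with x1=0, x2=1, x3=0, x4=1, x5=1:
g1 = x3 NOR x1 = 0 NOR 0 = 1
g2 = x2 NAND g1 = 1 NAND 1 = 0
g3 = x2 AND x4 = 1 AND 1 = 1
g4 = g3 NAND x5 = 1 NAND 1 = 0
g5 = g4 NOR g2 = 0 NOR 0 = 1
g6 = NOT g5 = NOT 1 = 0
So g6 = 0 as required.

x1=0, x2=1, x3=0, x4=1, x5=1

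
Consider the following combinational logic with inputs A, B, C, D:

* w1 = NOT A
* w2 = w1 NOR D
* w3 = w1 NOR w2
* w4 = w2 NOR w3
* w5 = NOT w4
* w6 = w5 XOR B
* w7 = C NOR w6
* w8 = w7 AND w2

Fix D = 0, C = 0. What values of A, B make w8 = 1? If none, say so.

w8 = w7 AND w2 must be 1, so both w7 = 1 and w2 = 1.
Check with D = 0, C = 0 and A=1, B=1:
w1 = NOT A = NOT 1 = 0
w2 = w1 NOR D = 0 NOR 0 = 1
w3 = w1 NOR w2 = 0 NOR 1 = 0
w4 = w2 NOR w3 = 1 NOR 0 = 0
w5 = NOT w4 = NOT 0 = 1
w6 = w5 XOR B = 1 XOR 1 = 0
w7 = C NOR w6 = 0 NOR 0 = 1
w8 = w7 AND w2 = 1 AND 1 = 1
So w8 = 1.

A=1 B=1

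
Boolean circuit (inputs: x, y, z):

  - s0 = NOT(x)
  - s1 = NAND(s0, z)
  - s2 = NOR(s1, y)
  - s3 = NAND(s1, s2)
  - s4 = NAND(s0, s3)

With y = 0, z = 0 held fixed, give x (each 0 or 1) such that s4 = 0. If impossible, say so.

x=0

s4 = NAND(s0, s3) must be 0, so both s0 = 1 and s3 = 1.
Check with y = 0, z = 0 and x=0:
s0 = NOT(x) = NOT 0 = 1
s1 = NAND(s0, z) = NAND(1, 0) = 1
s2 = NOR(s1, y) = NOR(1, 0) = 0
s3 = NAND(s1, s2) = NAND(1, 0) = 1
s4 = NAND(s0, s3) = NAND(1, 1) = 0
So s4 = 0.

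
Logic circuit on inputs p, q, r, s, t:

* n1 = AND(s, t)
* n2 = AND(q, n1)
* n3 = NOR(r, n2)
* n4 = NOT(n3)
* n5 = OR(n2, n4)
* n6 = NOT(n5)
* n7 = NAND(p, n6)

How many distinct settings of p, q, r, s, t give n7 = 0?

7

n7 = NAND(p, n6) must be 0, so both p = 1 and n6 = 1.
Enumerating the 32 input combinations, 7 give n7 = 0 and 25 give n7 = 1.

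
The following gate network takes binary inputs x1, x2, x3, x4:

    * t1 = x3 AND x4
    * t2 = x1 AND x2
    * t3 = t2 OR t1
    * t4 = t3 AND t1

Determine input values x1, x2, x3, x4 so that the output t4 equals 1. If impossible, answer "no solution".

x1=0, x2=1, x3=1, x4=1

t4 = t3 AND t1 must be 1, so both t3 = 1 and t1 = 1.
Check with x1=0, x2=1, x3=1, x4=1:
t1 = x3 AND x4 = 1 AND 1 = 1
t2 = x1 AND x2 = 0 AND 1 = 0
t3 = t2 OR t1 = 0 OR 1 = 1
t4 = t3 AND t1 = 1 AND 1 = 1
So t4 = 1 as required.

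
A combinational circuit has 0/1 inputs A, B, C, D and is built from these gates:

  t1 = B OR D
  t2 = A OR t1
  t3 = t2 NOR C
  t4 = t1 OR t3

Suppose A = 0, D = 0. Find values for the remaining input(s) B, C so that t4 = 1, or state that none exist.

t4 = t1 OR t3 must be 1, so at least one of t1, t3 is 1.
Check with A = 0, D = 0 and B=0, C=0:
t1 = B OR D = 0 OR 0 = 0
t2 = A OR t1 = 0 OR 0 = 0
t3 = t2 NOR C = 0 NOR 0 = 1
t4 = t1 OR t3 = 0 OR 1 = 1
So t4 = 1.

B=0 C=0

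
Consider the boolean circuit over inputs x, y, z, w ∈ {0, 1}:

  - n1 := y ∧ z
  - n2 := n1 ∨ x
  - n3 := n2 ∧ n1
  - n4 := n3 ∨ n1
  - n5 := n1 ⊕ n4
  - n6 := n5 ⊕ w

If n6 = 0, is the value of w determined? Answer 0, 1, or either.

0

n6 = n5 ⊕ w must be 0, so n5 and w are equal.
Every assignment with n6 = 0 has w = 0; there are 8 such assignment(s).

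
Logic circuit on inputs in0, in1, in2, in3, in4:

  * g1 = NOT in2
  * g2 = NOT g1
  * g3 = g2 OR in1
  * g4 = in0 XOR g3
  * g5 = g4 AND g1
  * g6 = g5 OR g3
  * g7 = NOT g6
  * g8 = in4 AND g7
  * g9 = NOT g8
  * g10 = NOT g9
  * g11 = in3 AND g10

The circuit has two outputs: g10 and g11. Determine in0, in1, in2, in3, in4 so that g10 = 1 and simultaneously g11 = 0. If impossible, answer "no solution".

in0=0, in1=0, in2=0, in3=0, in4=1

Check with in0=0, in1=0, in2=0, in3=0, in4=1:
g1 = NOT in2 = NOT 0 = 1
g2 = NOT g1 = NOT 1 = 0
g3 = g2 OR in1 = 0 OR 0 = 0
g4 = in0 XOR g3 = 0 XOR 0 = 0
g5 = g4 AND g1 = 0 AND 1 = 0
g6 = g5 OR g3 = 0 OR 0 = 0
g7 = NOT g6 = NOT 0 = 1
g8 = in4 AND g7 = 1 AND 1 = 1
g9 = NOT g8 = NOT 1 = 0
g10 = NOT g9 = NOT 0 = 1
g11 = in3 AND g10 = 0 AND 1 = 0
So g10 = 1 and g11 = 0.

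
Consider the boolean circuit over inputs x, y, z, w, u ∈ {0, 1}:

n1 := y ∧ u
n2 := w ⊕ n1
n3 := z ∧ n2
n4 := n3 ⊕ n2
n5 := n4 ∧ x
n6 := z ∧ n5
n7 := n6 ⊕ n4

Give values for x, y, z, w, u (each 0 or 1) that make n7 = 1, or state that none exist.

Check with x=1, y=0, z=0, w=1, u=0:
n1 = y ∧ u = 0 ∧ 0 = 0
n2 = w ⊕ n1 = 1 ⊕ 0 = 1
n3 = z ∧ n2 = 0 ∧ 1 = 0
n4 = n3 ⊕ n2 = 0 ⊕ 1 = 1
n5 = n4 ∧ x = 1 ∧ 1 = 1
n6 = z ∧ n5 = 0 ∧ 1 = 0
n7 = n6 ⊕ n4 = 0 ⊕ 1 = 1
So n7 = 1 as required.

x=1, y=0, z=0, w=1, u=0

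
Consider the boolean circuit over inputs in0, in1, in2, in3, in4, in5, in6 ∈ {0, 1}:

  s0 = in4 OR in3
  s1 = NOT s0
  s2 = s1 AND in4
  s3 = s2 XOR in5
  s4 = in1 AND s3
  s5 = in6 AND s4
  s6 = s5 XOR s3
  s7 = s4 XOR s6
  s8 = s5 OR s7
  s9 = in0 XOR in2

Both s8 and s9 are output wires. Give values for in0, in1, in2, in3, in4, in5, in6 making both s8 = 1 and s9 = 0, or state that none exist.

Check with in0=0, in1=0, in2=0, in3=1, in4=1, in5=1, in6=1:
s0 = in4 OR in3 = 1 OR 1 = 1
s1 = NOT s0 = NOT 1 = 0
s2 = s1 AND in4 = 0 AND 1 = 0
s3 = s2 XOR in5 = 0 XOR 1 = 1
s4 = in1 AND s3 = 0 AND 1 = 0
s5 = in6 AND s4 = 1 AND 0 = 0
s6 = s5 XOR s3 = 0 XOR 1 = 1
s7 = s4 XOR s6 = 0 XOR 1 = 1
s8 = s5 OR s7 = 0 OR 1 = 1
s9 = in0 XOR in2 = 0 XOR 0 = 0
So s8 = 1 and s9 = 0.

in0=0, in1=0, in2=0, in3=1, in4=1, in5=1, in6=1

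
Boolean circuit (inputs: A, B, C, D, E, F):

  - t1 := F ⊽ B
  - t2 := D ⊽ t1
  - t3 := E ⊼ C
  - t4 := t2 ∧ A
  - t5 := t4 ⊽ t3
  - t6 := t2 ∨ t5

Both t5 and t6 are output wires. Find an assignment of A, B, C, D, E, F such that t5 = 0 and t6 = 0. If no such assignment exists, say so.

A=1, B=1, C=1, D=1, E=0, F=0

Check with A=1, B=1, C=1, D=1, E=0, F=0:
t1 = F ⊽ B = 0 ⊽ 1 = 0
t2 = D ⊽ t1 = 1 ⊽ 0 = 0
t3 = E ⊼ C = 0 ⊼ 1 = 1
t4 = t2 ∧ A = 0 ∧ 1 = 0
t5 = t4 ⊽ t3 = 0 ⊽ 1 = 0
t6 = t2 ∨ t5 = 0 ∨ 0 = 0
So t5 = 0 and t6 = 0.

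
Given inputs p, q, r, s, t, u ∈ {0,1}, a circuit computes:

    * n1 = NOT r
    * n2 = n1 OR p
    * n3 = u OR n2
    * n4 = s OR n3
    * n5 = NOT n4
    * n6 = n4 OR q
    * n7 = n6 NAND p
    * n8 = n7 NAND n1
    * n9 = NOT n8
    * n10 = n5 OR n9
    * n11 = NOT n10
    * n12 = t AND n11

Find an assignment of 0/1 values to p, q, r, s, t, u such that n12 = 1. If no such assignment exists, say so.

p=1, q=1, r=0, s=0, t=1, u=0

Check with p=1, q=1, r=0, s=0, t=1, u=0:
n1 = NOT r = NOT 0 = 1
n2 = n1 OR p = 1 OR 1 = 1
n3 = u OR n2 = 0 OR 1 = 1
n4 = s OR n3 = 0 OR 1 = 1
n5 = NOT n4 = NOT 1 = 0
n6 = n4 OR q = 1 OR 1 = 1
n7 = n6 NAND p = 1 NAND 1 = 0
n8 = n7 NAND n1 = 0 NAND 1 = 1
n9 = NOT n8 = NOT 1 = 0
n10 = n5 OR n9 = 0 OR 0 = 0
n11 = NOT n10 = NOT 0 = 1
n12 = t AND n11 = 1 AND 1 = 1
So n12 = 1 as required.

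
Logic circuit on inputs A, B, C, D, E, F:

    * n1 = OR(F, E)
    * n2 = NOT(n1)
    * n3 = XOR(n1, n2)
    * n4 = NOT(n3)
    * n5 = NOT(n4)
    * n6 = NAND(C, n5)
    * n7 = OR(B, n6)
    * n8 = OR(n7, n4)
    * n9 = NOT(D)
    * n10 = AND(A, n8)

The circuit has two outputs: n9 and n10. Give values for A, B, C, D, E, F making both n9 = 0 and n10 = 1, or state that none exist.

Check with A=1, B=1, C=0, D=1, E=0, F=0:
n1 = OR(F, E) = OR(0, 0) = 0
n2 = NOT(n1) = NOT 0 = 1
n3 = XOR(n1, n2) = XOR(0, 1) = 1
n4 = NOT(n3) = NOT 1 = 0
n5 = NOT(n4) = NOT 0 = 1
n6 = NAND(C, n5) = NAND(0, 1) = 1
n7 = OR(B, n6) = OR(1, 1) = 1
n8 = OR(n7, n4) = OR(1, 0) = 1
n9 = NOT(D) = NOT 1 = 0
n10 = AND(A, n8) = AND(1, 1) = 1
So n9 = 0 and n10 = 1.

A=1, B=1, C=0, D=1, E=0, F=0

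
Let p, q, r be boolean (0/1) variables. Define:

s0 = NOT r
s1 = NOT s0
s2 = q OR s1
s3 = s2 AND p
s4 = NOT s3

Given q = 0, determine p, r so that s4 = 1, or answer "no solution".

Check with q = 0 and p=0, r=0:
s0 = NOT r = NOT 0 = 1
s1 = NOT s0 = NOT 1 = 0
s2 = q OR s1 = 0 OR 0 = 0
s3 = s2 AND p = 0 AND 0 = 0
s4 = NOT s3 = NOT 0 = 1
So s4 = 1.

p=0, r=0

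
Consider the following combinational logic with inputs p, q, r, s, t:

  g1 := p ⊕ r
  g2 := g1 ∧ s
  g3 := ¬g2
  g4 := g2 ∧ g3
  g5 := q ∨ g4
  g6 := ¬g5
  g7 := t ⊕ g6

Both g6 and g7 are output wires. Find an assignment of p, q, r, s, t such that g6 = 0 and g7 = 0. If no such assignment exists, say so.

Check with p=1, q=1, r=1, s=1, t=0:
g1 = p ⊕ r = 1 ⊕ 1 = 0
g2 = g1 ∧ s = 0 ∧ 1 = 0
g3 = ¬g2 = ¬0 = 1
g4 = g2 ∧ g3 = 0 ∧ 1 = 0
g5 = q ∨ g4 = 1 ∨ 0 = 1
g6 = ¬g5 = ¬1 = 0
g7 = t ⊕ g6 = 0 ⊕ 0 = 0
So g6 = 0 and g7 = 0.

p=1, q=1, r=1, s=1, t=0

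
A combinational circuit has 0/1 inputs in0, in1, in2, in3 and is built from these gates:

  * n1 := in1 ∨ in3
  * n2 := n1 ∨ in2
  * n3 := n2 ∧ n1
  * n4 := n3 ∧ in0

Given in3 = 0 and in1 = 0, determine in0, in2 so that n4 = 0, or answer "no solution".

in0=0, in2=0

Check with in3 = 0 and in1 = 0 and in0=0, in2=0:
n1 = in1 ∨ in3 = 0 ∨ 0 = 0
n2 = n1 ∨ in2 = 0 ∨ 0 = 0
n3 = n2 ∧ n1 = 0 ∧ 0 = 0
n4 = n3 ∧ in0 = 0 ∧ 0 = 0
So n4 = 0.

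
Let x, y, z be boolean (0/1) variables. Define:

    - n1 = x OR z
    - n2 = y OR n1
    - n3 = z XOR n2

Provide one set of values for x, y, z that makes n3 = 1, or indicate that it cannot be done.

x=0, y=1, z=0

n3 = z XOR n2 must be 1, so z and n2 differ.
Check with x=0, y=1, z=0:
n1 = x OR z = 0 OR 0 = 0
n2 = y OR n1 = 1 OR 0 = 1
n3 = z XOR n2 = 0 XOR 1 = 1
So n3 = 1 as required.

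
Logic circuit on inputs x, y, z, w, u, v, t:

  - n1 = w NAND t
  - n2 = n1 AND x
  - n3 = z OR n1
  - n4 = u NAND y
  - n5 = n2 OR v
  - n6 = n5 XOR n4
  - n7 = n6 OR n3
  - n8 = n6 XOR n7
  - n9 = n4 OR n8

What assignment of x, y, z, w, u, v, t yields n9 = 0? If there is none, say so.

n9 = n4 OR n8 must be 0, so both n4 = 0 and n8 = 0.
n4 = u NAND y must be 0, so both u = 1 and y = 1.
Check with x=1, y=1, z=0, w=1, u=1, v=0, t=0:
n1 = w NAND t = 1 NAND 0 = 1
n2 = n1 AND x = 1 AND 1 = 1
n3 = z OR n1 = 0 OR 1 = 1
n4 = u NAND y = 1 NAND 1 = 0
n5 = n2 OR v = 1 OR 0 = 1
n6 = n5 XOR n4 = 1 XOR 0 = 1
n7 = n6 OR n3 = 1 OR 1 = 1
n8 = n6 XOR n7 = 1 XOR 1 = 0
n9 = n4 OR n8 = 0 OR 0 = 0
So n9 = 0 as required.

x=1, y=1, z=0, w=1, u=1, v=0, t=0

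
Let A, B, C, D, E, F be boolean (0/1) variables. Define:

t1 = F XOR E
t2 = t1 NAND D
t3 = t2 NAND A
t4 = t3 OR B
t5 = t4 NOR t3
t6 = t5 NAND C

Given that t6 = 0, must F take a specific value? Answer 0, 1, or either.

either

Both values of F occur among assignments with t6 = 0:
  F=0: A=1, B=0, C=1, D=0, E=0, F=0
  F=1: A=1, B=0, C=1, D=0, E=0, F=1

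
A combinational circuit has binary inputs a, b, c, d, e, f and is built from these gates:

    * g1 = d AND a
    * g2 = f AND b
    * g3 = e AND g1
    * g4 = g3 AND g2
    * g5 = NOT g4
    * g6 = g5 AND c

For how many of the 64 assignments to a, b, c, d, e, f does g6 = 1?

g6 = g5 AND c must be 1, so both g5 = 1 and c = 1.
Enumerating the 64 input combinations, 31 give g6 = 1 and 33 give g6 = 0.

31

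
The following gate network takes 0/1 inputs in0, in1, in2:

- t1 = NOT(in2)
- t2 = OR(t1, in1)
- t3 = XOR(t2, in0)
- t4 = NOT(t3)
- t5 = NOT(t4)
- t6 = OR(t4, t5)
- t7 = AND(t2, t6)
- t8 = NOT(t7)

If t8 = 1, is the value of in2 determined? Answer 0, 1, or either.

t8 = NOT(t7) must be 1, so t7 = 0.
t7 = AND(t2, t6) must be 0, so at least one of t2, t6 is 0.
Every assignment with t8 = 1 has in2 = 1; there are 2 such assignment(s).
  in0=0, in1=0, in2=1
  in0=1, in1=0, in2=1

1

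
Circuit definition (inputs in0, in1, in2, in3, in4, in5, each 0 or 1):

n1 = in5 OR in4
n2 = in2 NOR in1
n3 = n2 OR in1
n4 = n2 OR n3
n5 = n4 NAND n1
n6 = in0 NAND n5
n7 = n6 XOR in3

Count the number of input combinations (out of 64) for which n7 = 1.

n7 = n6 XOR in3 must be 1, so n6 and in3 differ.
Enumerating the 64 input combinations, 32 give n7 = 1 and 32 give n7 = 0.

32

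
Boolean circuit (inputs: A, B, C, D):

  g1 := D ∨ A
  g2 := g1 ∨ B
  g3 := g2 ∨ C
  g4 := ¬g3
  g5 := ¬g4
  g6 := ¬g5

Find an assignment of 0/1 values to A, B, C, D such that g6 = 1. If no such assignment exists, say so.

A=0, B=0, C=0, D=0

g6 = ¬g5 must be 1, so g5 = 0.
g5 = ¬g4 must be 0, so g4 = 1.
g4 = ¬g3 must be 1, so g3 = 0.
Check with A=0, B=0, C=0, D=0:
g1 = D ∨ A = 0 ∨ 0 = 0
g2 = g1 ∨ B = 0 ∨ 0 = 0
g3 = g2 ∨ C = 0 ∨ 0 = 0
g4 = ¬g3 = ¬0 = 1
g5 = ¬g4 = ¬1 = 0
g6 = ¬g5 = ¬0 = 1
So g6 = 1 as required.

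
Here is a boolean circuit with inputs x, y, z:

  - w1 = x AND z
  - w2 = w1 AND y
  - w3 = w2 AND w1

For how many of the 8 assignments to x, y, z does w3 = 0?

7

w3 = w2 AND w1 must be 0, so at least one of w2, w1 is 0.
Enumerating the 8 input combinations, 7 give w3 = 0 and 1 give w3 = 1.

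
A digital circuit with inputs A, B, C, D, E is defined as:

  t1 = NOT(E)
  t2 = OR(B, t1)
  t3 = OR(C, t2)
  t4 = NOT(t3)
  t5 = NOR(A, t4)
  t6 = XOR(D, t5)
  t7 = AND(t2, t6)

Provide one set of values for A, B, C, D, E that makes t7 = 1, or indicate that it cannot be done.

t7 = AND(t2, t6) must be 1, so both t2 = 1 and t6 = 1.
t2 = OR(B, t1) must be 1, so at least one of B, t1 is 1.
Check with A=0, B=1, C=1, D=0, E=0:
t1 = NOT(E) = NOT 0 = 1
t2 = OR(B, t1) = OR(1, 1) = 1
t3 = OR(C, t2) = OR(1, 1) = 1
t4 = NOT(t3) = NOT 1 = 0
t5 = NOR(A, t4) = NOR(0, 0) = 1
t6 = XOR(D, t5) = XOR(0, 1) = 1
t7 = AND(t2, t6) = AND(1, 1) = 1
So t7 = 1 as required.

A=0, B=1, C=1, D=0, E=0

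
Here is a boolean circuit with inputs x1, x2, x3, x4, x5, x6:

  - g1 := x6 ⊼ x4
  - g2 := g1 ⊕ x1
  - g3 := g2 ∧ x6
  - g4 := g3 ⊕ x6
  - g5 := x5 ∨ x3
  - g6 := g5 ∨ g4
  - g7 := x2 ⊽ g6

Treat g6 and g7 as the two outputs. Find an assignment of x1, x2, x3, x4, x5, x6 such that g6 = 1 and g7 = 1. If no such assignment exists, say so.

Across all 64 input combinations, none give both g6 = 1 and g7 = 1.

no solution exists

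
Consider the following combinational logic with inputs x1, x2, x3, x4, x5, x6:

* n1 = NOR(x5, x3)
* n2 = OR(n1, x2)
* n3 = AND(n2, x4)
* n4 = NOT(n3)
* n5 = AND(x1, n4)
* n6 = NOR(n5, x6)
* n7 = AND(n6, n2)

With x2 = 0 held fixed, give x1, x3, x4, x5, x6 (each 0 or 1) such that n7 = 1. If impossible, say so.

n7 = AND(n6, n2) must be 1, so both n6 = 1 and n2 = 1.
n6 = NOR(n5, x6) must be 1, so both n5 = 0 and x6 = 0.
Check with x2 = 0 and x1=0, x3=0, x4=1, x5=0, x6=0:
n1 = NOR(x5, x3) = NOR(0, 0) = 1
n2 = OR(n1, x2) = OR(1, 0) = 1
n3 = AND(n2, x4) = AND(1, 1) = 1
n4 = NOT(n3) = NOT 1 = 0
n5 = AND(x1, n4) = AND(0, 0) = 0
n6 = NOR(n5, x6) = NOR(0, 0) = 1
n7 = AND(n6, n2) = AND(1, 1) = 1
So n7 = 1.

x1=0, x3=0, x4=1, x5=0, x6=0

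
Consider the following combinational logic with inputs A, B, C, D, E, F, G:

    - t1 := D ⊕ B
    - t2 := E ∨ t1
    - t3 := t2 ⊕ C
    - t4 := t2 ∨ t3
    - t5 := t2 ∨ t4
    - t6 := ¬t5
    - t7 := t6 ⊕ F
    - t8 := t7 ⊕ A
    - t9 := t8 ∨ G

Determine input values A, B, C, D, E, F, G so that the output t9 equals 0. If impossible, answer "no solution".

t9 = t8 ∨ G must be 0, so both t8 = 0 and G = 0.
t8 = t7 ⊕ A must be 0, so t7 and A are equal.
Check with A=0 B=0 C=1 D=1 E=0 F=0 G=0:
t1 = D ⊕ B = 1 ⊕ 0 = 1
t2 = E ∨ t1 = 0 ∨ 1 = 1
t3 = t2 ⊕ C = 1 ⊕ 1 = 0
t4 = t2 ∨ t3 = 1 ∨ 0 = 1
t5 = t2 ∨ t4 = 1 ∨ 1 = 1
t6 = ¬t5 = ¬1 = 0
t7 = t6 ⊕ F = 0 ⊕ 0 = 0
t8 = t7 ⊕ A = 0 ⊕ 0 = 0
t9 = t8 ∨ G = 0 ∨ 0 = 0
So t9 = 0 as required.

A=0 B=0 C=1 D=1 E=0 F=0 G=0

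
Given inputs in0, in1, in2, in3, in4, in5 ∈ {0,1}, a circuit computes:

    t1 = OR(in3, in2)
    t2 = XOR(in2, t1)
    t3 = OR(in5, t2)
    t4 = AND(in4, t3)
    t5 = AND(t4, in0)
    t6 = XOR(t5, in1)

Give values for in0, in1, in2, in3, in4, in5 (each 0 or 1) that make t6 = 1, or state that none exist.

in0=0, in1=1, in2=1, in3=0, in4=1, in5=0

t6 = XOR(t5, in1) must be 1, so t5 and in1 differ.
Check with in0=0, in1=1, in2=1, in3=0, in4=1, in5=0:
t1 = OR(in3, in2) = OR(0, 1) = 1
t2 = XOR(in2, t1) = XOR(1, 1) = 0
t3 = OR(in5, t2) = OR(0, 0) = 0
t4 = AND(in4, t3) = AND(1, 0) = 0
t5 = AND(t4, in0) = AND(0, 0) = 0
t6 = XOR(t5, in1) = XOR(0, 1) = 1
So t6 = 1 as required.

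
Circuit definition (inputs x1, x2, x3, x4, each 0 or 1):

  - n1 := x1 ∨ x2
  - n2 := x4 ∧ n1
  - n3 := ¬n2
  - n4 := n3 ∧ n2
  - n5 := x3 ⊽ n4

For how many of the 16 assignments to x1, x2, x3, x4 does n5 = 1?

n5 = x3 ⊽ n4 must be 1, so both x3 = 0 and n4 = 0.
n4 = n3 ∧ n2 must be 0, so at least one of n3, n2 is 0.
Enumerating the 16 input combinations, 8 give n5 = 1 and 8 give n5 = 0.

8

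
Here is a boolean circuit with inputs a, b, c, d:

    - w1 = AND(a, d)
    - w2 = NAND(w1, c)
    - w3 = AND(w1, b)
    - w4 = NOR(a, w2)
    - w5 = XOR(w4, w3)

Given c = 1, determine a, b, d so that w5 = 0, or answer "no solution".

w5 = XOR(w4, w3) must be 0, so w4 and w3 are equal.
Check with c = 1 and a=1, b=0, d=1:
w1 = AND(a, d) = AND(1, 1) = 1
w2 = NAND(w1, c) = NAND(1, 1) = 0
w3 = AND(w1, b) = AND(1, 0) = 0
w4 = NOR(a, w2) = NOR(1, 0) = 0
w5 = XOR(w4, w3) = XOR(0, 0) = 0
So w5 = 0.

a=1 b=0 d=1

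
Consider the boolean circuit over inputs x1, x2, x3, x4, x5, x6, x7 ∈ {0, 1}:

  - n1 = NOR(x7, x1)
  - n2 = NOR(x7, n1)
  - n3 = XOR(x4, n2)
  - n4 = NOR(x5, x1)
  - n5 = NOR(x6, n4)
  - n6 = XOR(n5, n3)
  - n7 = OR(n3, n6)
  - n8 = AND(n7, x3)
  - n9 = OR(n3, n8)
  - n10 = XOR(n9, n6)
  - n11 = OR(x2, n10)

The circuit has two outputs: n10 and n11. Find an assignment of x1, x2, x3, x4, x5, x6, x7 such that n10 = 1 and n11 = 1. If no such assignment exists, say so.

x1=1, x2=1, x3=0, x4=1, x5=0, x6=0, x7=1

Check with x1=1, x2=1, x3=0, x4=1, x5=0, x6=0, x7=1:
n1 = NOR(x7, x1) = NOR(1, 1) = 0
n2 = NOR(x7, n1) = NOR(1, 0) = 0
n3 = XOR(x4, n2) = XOR(1, 0) = 1
n4 = NOR(x5, x1) = NOR(0, 1) = 0
n5 = NOR(x6, n4) = NOR(0, 0) = 1
n6 = XOR(n5, n3) = XOR(1, 1) = 0
n7 = OR(n3, n6) = OR(1, 0) = 1
n8 = AND(n7, x3) = AND(1, 0) = 0
n9 = OR(n3, n8) = OR(1, 0) = 1
n10 = XOR(n9, n6) = XOR(1, 0) = 1
n11 = OR(x2, n10) = OR(1, 1) = 1
So n10 = 1 and n11 = 1.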